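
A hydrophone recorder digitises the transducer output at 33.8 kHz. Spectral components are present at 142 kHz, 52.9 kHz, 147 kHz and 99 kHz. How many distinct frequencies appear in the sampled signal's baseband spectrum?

4

fs/2 = 16.9 kHz.
142 kHz mod fs = 6.8 kHz.
6.8 kHz ≤ fs/2 = 16.9 kHz, appears at 6.8 kHz.
52.9 kHz mod fs = 19.1 kHz.
19.1 kHz > fs/2 = 16.9 kHz, folds to fs − 19.1 kHz = 14.7 kHz.
147 kHz mod fs = 11.8 kHz.
11.8 kHz ≤ fs/2 = 16.9 kHz, appears at 11.8 kHz.
99 kHz mod fs = 31.4 kHz.
31.4 kHz > fs/2 = 16.9 kHz, folds to fs − 31.4 kHz = 2.4 kHz.
Distinct values: {2.4 kHz, 6.8 kHz, 11.8 kHz, 14.7 kHz} → 4.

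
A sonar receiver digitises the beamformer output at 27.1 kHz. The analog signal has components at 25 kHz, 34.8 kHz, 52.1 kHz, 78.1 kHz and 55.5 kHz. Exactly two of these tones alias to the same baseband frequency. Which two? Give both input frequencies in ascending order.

fs/2 = 13.55 kHz.
25 kHz > fs/2 = 13.55 kHz, folds to fs − 25 kHz = 2.1 kHz.
34.8 kHz mod fs = 7.7 kHz.
7.7 kHz ≤ fs/2 = 13.55 kHz, appears at 7.7 kHz.
52.1 kHz mod fs = 25 kHz.
25 kHz > fs/2 = 13.55 kHz, folds to fs − 25 kHz = 2.1 kHz.
78.1 kHz mod fs = 23.9 kHz.
23.9 kHz > fs/2 = 13.55 kHz, folds to fs − 23.9 kHz = 3.2 kHz.
55.5 kHz mod fs = 1.3 kHz.
1.3 kHz ≤ fs/2 = 13.55 kHz, appears at 1.3 kHz.
25 kHz and 52.1 kHz both map to 2.1 kHz.

25 kHz, 52.1 kHz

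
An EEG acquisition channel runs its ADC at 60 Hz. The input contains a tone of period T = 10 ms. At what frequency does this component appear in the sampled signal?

20 Hz

T = 10 ms → f = 1/T = 100 Hz.
100 Hz mod fs = 40 Hz.
40 Hz > fs/2 = 30 Hz, folds to fs − 40 Hz = 20 Hz.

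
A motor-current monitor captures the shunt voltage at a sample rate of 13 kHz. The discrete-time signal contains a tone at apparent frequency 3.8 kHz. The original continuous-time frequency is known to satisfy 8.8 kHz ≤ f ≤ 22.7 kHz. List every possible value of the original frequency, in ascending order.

Frequencies that alias to 3.8 kHz are k·fs ± 3.8 kHz for integer k ≥ 0.
k=0: 3.8 kHz.
k=1: 9.2 kHz, 16.8 kHz.
k=2: 22.2 kHz, 29.8 kHz.
k=3: 35.2 kHz, 42.8 kHz.
Within [8.8 kHz, 22.7 kHz]: 9.2 kHz, 16.8 kHz, 22.2 kHz.

9.2 kHz, 16.8 kHz, 22.2 kHz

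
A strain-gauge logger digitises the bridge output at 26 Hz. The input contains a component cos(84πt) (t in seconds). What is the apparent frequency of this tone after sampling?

10 Hz

ω = 84π rad/s → f = ω/(2π) = 42 Hz.
42 Hz mod fs = 16 Hz.
16 Hz > fs/2 = 13 Hz, folds to fs − 16 Hz = 10 Hz.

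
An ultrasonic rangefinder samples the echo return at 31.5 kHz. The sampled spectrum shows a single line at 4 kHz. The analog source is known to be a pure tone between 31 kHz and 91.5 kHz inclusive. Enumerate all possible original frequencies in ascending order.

Frequencies that alias to 4 kHz are k·fs ± 4 kHz for integer k ≥ 0.
k=0: 4 kHz.
k=1: 27.5 kHz, 35.5 kHz.
k=2: 59 kHz, 67 kHz.
k=3: 90.5 kHz, 98.5 kHz.
k=4: 122 kHz, 130 kHz.
Within [31 kHz, 91.5 kHz]: 35.5 kHz, 59 kHz, 67 kHz, 90.5 kHz.

35.5 kHz, 59 kHz, 67 kHz, 90.5 kHz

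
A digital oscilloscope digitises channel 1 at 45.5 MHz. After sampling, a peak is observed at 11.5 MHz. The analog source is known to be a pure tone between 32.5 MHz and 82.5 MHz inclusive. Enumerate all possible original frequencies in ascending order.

Frequencies that alias to 11.5 MHz are k·fs ± 11.5 MHz for integer k ≥ 0.
k=0: 11.5 MHz.
k=1: 34 MHz, 57 MHz.
k=2: 79.5 MHz, 102.5 MHz.
k=3: 125 MHz, 148 MHz.
Within [32.5 MHz, 82.5 MHz]: 34 MHz, 57 MHz, 79.5 MHz.

34 MHz, 57 MHz, 79.5 MHz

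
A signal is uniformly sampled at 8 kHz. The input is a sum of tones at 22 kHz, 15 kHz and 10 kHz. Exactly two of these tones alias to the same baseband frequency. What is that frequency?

2 kHz

fs/2 = 4 kHz.
22 kHz mod fs = 6 kHz.
6 kHz > fs/2 = 4 kHz, folds to fs − 6 kHz = 2 kHz.
15 kHz mod fs = 7 kHz.
7 kHz > fs/2 = 4 kHz, folds to fs − 7 kHz = 1 kHz.
10 kHz mod fs = 2 kHz.
2 kHz ≤ fs/2 = 4 kHz, appears at 2 kHz.
10 kHz and 22 kHz both map to 2 kHz.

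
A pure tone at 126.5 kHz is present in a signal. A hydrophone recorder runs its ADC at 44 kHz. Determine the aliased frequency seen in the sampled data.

5.5 kHz

126.5 kHz mod fs = 38.5 kHz.
38.5 kHz > fs/2 = 22 kHz, folds to fs − 38.5 kHz = 5.5 kHz.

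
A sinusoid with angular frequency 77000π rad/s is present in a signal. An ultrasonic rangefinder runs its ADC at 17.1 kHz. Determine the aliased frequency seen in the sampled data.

ω = 77000π rad/s → f = ω/(2π) = 38500 Hz = 38.5 kHz.
38.5 kHz mod fs = 4.3 kHz.
4.3 kHz ≤ fs/2 = 8.55 kHz, appears at 4.3 kHz.

4.3 kHz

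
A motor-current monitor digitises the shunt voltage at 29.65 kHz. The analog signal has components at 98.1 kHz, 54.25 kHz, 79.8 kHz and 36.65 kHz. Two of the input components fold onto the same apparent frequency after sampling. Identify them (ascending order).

fs/2 = 14.825 kHz.
98.1 kHz mod fs = 9.15 kHz.
9.15 kHz ≤ fs/2 = 14.825 kHz, appears at 9.15 kHz.
54.25 kHz mod fs = 24.6 kHz.
24.6 kHz > fs/2 = 14.825 kHz, folds to fs − 24.6 kHz = 5.05 kHz.
79.8 kHz mod fs = 20.5 kHz.
20.5 kHz > fs/2 = 14.825 kHz, folds to fs − 20.5 kHz = 9.15 kHz.
36.65 kHz mod fs = 7 kHz.
7 kHz ≤ fs/2 = 14.825 kHz, appears at 7 kHz.
79.8 kHz and 98.1 kHz both map to 9.15 kHz.

79.8 kHz, 98.1 kHz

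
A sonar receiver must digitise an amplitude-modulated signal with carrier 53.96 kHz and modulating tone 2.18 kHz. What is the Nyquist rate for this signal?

112.28 kHz

AM sidebands sit at fc ± fm = 51.78 kHz and 56.14 kHz.
Highest-frequency component: 56.14 kHz.
Nyquist rate = 2 × 56.14 kHz = 112.28 kHz.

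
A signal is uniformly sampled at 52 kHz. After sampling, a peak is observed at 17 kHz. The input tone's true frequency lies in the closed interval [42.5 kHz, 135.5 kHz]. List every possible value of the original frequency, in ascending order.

Frequencies that alias to 17 kHz are k·fs ± 17 kHz for integer k ≥ 0.
k=0: 17 kHz.
k=1: 35 kHz, 69 kHz.
k=2: 87 kHz, 121 kHz.
k=3: 139 kHz, 173 kHz.
Within [42.5 kHz, 135.5 kHz]: 69 kHz, 87 kHz, 121 kHz.

69 kHz, 87 kHz, 121 kHz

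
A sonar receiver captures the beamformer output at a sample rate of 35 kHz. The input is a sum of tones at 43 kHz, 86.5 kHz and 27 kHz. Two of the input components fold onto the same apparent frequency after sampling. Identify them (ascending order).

fs/2 = 17.5 kHz.
43 kHz mod fs = 8 kHz.
8 kHz ≤ fs/2 = 17.5 kHz, appears at 8 kHz.
86.5 kHz mod fs = 16.5 kHz.
16.5 kHz ≤ fs/2 = 17.5 kHz, appears at 16.5 kHz.
27 kHz > fs/2 = 17.5 kHz, folds to fs − 27 kHz = 8 kHz.
27 kHz and 43 kHz both map to 8 kHz.

27 kHz, 43 kHz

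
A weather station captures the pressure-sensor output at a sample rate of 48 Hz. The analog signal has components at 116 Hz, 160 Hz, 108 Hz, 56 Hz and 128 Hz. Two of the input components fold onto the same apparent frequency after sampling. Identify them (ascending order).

fs/2 = 24 Hz.
116 Hz mod fs = 20 Hz.
20 Hz ≤ fs/2 = 24 Hz, appears at 20 Hz.
160 Hz mod fs = 16 Hz.
16 Hz ≤ fs/2 = 24 Hz, appears at 16 Hz.
108 Hz mod fs = 12 Hz.
12 Hz ≤ fs/2 = 24 Hz, appears at 12 Hz.
56 Hz mod fs = 8 Hz.
8 Hz ≤ fs/2 = 24 Hz, appears at 8 Hz.
128 Hz mod fs = 32 Hz.
32 Hz > fs/2 = 24 Hz, folds to fs − 32 Hz = 16 Hz.
128 Hz and 160 Hz both map to 16 Hz.

128 Hz, 160 Hz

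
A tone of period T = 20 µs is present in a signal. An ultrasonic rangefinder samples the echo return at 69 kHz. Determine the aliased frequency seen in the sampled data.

19 kHz

T = 20 µs → f = 1/T = 50 kHz.
50 kHz > fs/2 = 34.5 kHz, folds to fs − 50 kHz = 19 kHz.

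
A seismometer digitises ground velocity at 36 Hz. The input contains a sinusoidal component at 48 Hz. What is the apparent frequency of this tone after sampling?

12 Hz

48 Hz mod fs = 12 Hz.
12 Hz ≤ fs/2 = 18 Hz, appears at 12 Hz.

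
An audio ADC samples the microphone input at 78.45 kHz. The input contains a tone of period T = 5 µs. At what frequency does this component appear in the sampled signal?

35.35 kHz

T = 5 µs → f = 1/T = 200 kHz.
200 kHz mod fs = 43.1 kHz.
43.1 kHz > fs/2 = 39.225 kHz, folds to fs − 43.1 kHz = 35.35 kHz.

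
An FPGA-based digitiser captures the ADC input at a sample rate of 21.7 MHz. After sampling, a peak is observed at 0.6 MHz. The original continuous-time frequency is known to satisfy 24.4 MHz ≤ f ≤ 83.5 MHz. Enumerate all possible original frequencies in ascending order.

Frequencies that alias to 0.6 MHz are k·fs ± 0.6 MHz for integer k ≥ 0.
k=0: 0.6 MHz.
k=1: 21.1 MHz, 22.3 MHz.
k=2: 42.8 MHz, 44 MHz.
k=3: 64.5 MHz, 65.7 MHz.
k=4: 86.2 MHz, 87.4 MHz.
Within [24.4 MHz, 83.5 MHz]: 42.8 MHz, 44 MHz, 64.5 MHz, 65.7 MHz.

42.8 MHz, 44 MHz, 64.5 MHz, 65.7 MHz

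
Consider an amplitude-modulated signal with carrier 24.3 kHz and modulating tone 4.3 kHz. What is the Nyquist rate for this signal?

AM sidebands sit at fc ± fm = 20 kHz and 28.6 kHz.
Highest-frequency component: 28.6 kHz.
Nyquist rate = 2 × 28.6 kHz = 57.2 kHz.

57.2 kHz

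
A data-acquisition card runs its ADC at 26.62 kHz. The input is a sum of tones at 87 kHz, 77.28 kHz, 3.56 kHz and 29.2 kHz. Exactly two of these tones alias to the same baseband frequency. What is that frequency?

fs/2 = 13.31 kHz.
87 kHz mod fs = 7.14 kHz.
7.14 kHz ≤ fs/2 = 13.31 kHz, appears at 7.14 kHz.
77.28 kHz mod fs = 24.04 kHz.
24.04 kHz > fs/2 = 13.31 kHz, folds to fs − 24.04 kHz = 2.58 kHz.
3.56 kHz ≤ fs/2 = 13.31 kHz, passes unchanged.
29.2 kHz mod fs = 2.58 kHz.
2.58 kHz ≤ fs/2 = 13.31 kHz, appears at 2.58 kHz.
29.2 kHz and 77.28 kHz both map to 2.58 kHz.

2.58 kHz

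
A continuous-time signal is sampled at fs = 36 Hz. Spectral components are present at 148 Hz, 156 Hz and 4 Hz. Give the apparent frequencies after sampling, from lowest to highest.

fs/2 = 18 Hz.
148 Hz mod fs = 4 Hz.
4 Hz ≤ fs/2 = 18 Hz, appears at 4 Hz.
156 Hz mod fs = 12 Hz.
12 Hz ≤ fs/2 = 18 Hz, appears at 12 Hz.
4 Hz ≤ fs/2 = 18 Hz, passes unchanged.
Distinct values: {4 Hz, 12 Hz}.

4 Hz, 12 Hz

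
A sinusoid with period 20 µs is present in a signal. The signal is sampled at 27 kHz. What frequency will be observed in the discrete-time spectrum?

T = 20 µs → f = 1/T = 50 kHz.
50 kHz mod fs = 23 kHz.
23 kHz > fs/2 = 13.5 kHz, folds to fs − 23 kHz = 4 kHz.

4 kHz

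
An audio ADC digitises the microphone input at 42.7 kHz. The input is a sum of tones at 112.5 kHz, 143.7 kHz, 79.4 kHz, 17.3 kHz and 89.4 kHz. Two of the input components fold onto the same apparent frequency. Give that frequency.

15.6 kHz

fs/2 = 21.35 kHz.
112.5 kHz mod fs = 27.1 kHz.
27.1 kHz > fs/2 = 21.35 kHz, folds to fs − 27.1 kHz = 15.6 kHz.
143.7 kHz mod fs = 15.6 kHz.
15.6 kHz ≤ fs/2 = 21.35 kHz, appears at 15.6 kHz.
79.4 kHz mod fs = 36.7 kHz.
36.7 kHz > fs/2 = 21.35 kHz, folds to fs − 36.7 kHz = 6 kHz.
17.3 kHz ≤ fs/2 = 21.35 kHz, passes unchanged.
89.4 kHz mod fs = 4 kHz.
4 kHz ≤ fs/2 = 21.35 kHz, appears at 4 kHz.
112.5 kHz and 143.7 kHz both map to 15.6 kHz.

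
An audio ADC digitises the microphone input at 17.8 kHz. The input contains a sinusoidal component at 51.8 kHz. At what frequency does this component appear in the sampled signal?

51.8 kHz mod fs = 16.2 kHz.
16.2 kHz > fs/2 = 8.9 kHz, folds to fs − 16.2 kHz = 1.6 kHz.

1.6 kHz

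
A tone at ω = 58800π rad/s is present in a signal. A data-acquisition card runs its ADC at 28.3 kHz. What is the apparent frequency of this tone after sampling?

1.1 kHz

ω = 58800π rad/s → f = ω/(2π) = 29400 Hz = 29.4 kHz.
29.4 kHz mod fs = 1.1 kHz.
1.1 kHz ≤ fs/2 = 14.15 kHz, appears at 1.1 kHz.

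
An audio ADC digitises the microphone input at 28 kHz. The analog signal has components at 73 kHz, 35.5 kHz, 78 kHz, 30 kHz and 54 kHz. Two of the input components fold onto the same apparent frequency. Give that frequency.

fs/2 = 14 kHz.
73 kHz mod fs = 17 kHz.
17 kHz > fs/2 = 14 kHz, folds to fs − 17 kHz = 11 kHz.
35.5 kHz mod fs = 7.5 kHz.
7.5 kHz ≤ fs/2 = 14 kHz, appears at 7.5 kHz.
78 kHz mod fs = 22 kHz.
22 kHz > fs/2 = 14 kHz, folds to fs − 22 kHz = 6 kHz.
30 kHz mod fs = 2 kHz.
2 kHz ≤ fs/2 = 14 kHz, appears at 2 kHz.
54 kHz mod fs = 26 kHz.
26 kHz > fs/2 = 14 kHz, folds to fs − 26 kHz = 2 kHz.
30 kHz and 54 kHz both map to 2 kHz.

2 kHz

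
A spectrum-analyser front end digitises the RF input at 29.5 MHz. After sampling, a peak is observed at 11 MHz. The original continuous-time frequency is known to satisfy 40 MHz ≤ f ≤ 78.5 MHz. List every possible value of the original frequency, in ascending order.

40.5 MHz, 48 MHz, 70 MHz, 77.5 MHz

Frequencies that alias to 11 MHz are k·fs ± 11 MHz for integer k ≥ 0.
k=0: 11 MHz.
k=1: 18.5 MHz, 40.5 MHz.
k=2: 48 MHz, 70 MHz.
k=3: 77.5 MHz, 99.5 MHz.
k=4: 107 MHz, 129 MHz.
Within [40 MHz, 78.5 MHz]: 40.5 MHz, 48 MHz, 70 MHz, 77.5 MHz.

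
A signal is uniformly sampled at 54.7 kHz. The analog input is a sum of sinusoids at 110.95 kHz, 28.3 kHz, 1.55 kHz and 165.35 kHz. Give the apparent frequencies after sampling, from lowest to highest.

1.25 kHz, 1.55 kHz, 26.4 kHz

fs/2 = 27.35 kHz.
110.95 kHz mod fs = 1.55 kHz.
1.55 kHz ≤ fs/2 = 27.35 kHz, appears at 1.55 kHz.
28.3 kHz > fs/2 = 27.35 kHz, folds to fs − 28.3 kHz = 26.4 kHz.
1.55 kHz ≤ fs/2 = 27.35 kHz, passes unchanged.
165.35 kHz mod fs = 1.25 kHz.
1.25 kHz ≤ fs/2 = 27.35 kHz, appears at 1.25 kHz.
Distinct values: {1.25 kHz, 1.55 kHz, 26.4 kHz}.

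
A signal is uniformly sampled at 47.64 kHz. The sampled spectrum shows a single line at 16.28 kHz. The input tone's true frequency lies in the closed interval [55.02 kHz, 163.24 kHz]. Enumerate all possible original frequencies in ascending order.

Frequencies that alias to 16.28 kHz are k·fs ± 16.28 kHz for integer k ≥ 0.
k=0: 16.28 kHz.
k=1: 31.36 kHz, 63.92 kHz.
k=2: 79 kHz, 111.56 kHz.
k=3: 126.64 kHz, 159.2 kHz.
k=4: 174.28 kHz, 206.84 kHz.
Within [55.02 kHz, 163.24 kHz]: 63.92 kHz, 79 kHz, 111.56 kHz, 126.64 kHz, 159.2 kHz.

63.92 kHz, 79 kHz, 111.56 kHz, 126.64 kHz, 159.2 kHz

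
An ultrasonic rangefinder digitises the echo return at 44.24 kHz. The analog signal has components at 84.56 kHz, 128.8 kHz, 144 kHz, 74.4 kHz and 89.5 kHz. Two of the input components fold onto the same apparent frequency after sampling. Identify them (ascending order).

84.56 kHz, 128.8 kHz

fs/2 = 22.12 kHz.
84.56 kHz mod fs = 40.32 kHz.
40.32 kHz > fs/2 = 22.12 kHz, folds to fs − 40.32 kHz = 3.92 kHz.
128.8 kHz mod fs = 40.32 kHz.
40.32 kHz > fs/2 = 22.12 kHz, folds to fs − 40.32 kHz = 3.92 kHz.
144 kHz mod fs = 11.28 kHz.
11.28 kHz ≤ fs/2 = 22.12 kHz, appears at 11.28 kHz.
74.4 kHz mod fs = 30.16 kHz.
30.16 kHz > fs/2 = 22.12 kHz, folds to fs − 30.16 kHz = 14.08 kHz.
89.5 kHz mod fs = 1.02 kHz.
1.02 kHz ≤ fs/2 = 22.12 kHz, appears at 1.02 kHz.
84.56 kHz and 128.8 kHz both map to 3.92 kHz.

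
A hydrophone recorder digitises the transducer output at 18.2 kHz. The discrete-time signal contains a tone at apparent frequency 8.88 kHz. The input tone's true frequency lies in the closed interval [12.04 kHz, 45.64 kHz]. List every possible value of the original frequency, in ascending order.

Frequencies that alias to 8.88 kHz are k·fs ± 8.88 kHz for integer k ≥ 0.
k=0: 8.88 kHz.
k=1: 9.32 kHz, 27.08 kHz.
k=2: 27.52 kHz, 45.28 kHz.
k=3: 45.72 kHz, 63.48 kHz.
Within [12.04 kHz, 45.64 kHz]: 27.08 kHz, 27.52 kHz, 45.28 kHz.

27.08 kHz, 27.52 kHz, 45.28 kHz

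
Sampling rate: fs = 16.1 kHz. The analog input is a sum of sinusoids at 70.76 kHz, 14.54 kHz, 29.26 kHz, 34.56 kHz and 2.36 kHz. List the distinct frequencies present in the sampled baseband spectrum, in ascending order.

1.56 kHz, 2.36 kHz, 2.94 kHz, 6.36 kHz

fs/2 = 8.05 kHz.
70.76 kHz mod fs = 6.36 kHz.
6.36 kHz ≤ fs/2 = 8.05 kHz, appears at 6.36 kHz.
14.54 kHz > fs/2 = 8.05 kHz, folds to fs − 14.54 kHz = 1.56 kHz.
29.26 kHz mod fs = 13.16 kHz.
13.16 kHz > fs/2 = 8.05 kHz, folds to fs − 13.16 kHz = 2.94 kHz.
34.56 kHz mod fs = 2.36 kHz.
2.36 kHz ≤ fs/2 = 8.05 kHz, appears at 2.36 kHz.
2.36 kHz ≤ fs/2 = 8.05 kHz, passes unchanged.
Distinct values: {1.56 kHz, 2.36 kHz, 2.94 kHz, 6.36 kHz}.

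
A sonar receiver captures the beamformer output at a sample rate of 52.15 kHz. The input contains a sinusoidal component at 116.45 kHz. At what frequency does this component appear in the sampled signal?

116.45 kHz mod fs = 12.15 kHz.
12.15 kHz ≤ fs/2 = 26.075 kHz, appears at 12.15 kHz.

12.15 kHz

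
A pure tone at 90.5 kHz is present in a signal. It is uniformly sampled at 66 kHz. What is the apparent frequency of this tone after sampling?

24.5 kHz

90.5 kHz mod fs = 24.5 kHz.
24.5 kHz ≤ fs/2 = 33 kHz, appears at 24.5 kHz.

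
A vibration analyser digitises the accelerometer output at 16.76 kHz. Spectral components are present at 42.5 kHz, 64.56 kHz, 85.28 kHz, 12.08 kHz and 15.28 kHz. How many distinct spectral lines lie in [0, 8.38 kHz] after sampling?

4

fs/2 = 8.38 kHz.
42.5 kHz mod fs = 8.98 kHz.
8.98 kHz > fs/2 = 8.38 kHz, folds to fs − 8.98 kHz = 7.78 kHz.
64.56 kHz mod fs = 14.28 kHz.
14.28 kHz > fs/2 = 8.38 kHz, folds to fs − 14.28 kHz = 2.48 kHz.
85.28 kHz mod fs = 1.48 kHz.
1.48 kHz ≤ fs/2 = 8.38 kHz, appears at 1.48 kHz.
12.08 kHz > fs/2 = 8.38 kHz, folds to fs − 12.08 kHz = 4.68 kHz.
15.28 kHz > fs/2 = 8.38 kHz, folds to fs − 15.28 kHz = 1.48 kHz.
Distinct values: {1.48 kHz, 2.48 kHz, 4.68 kHz, 7.78 kHz} → 4.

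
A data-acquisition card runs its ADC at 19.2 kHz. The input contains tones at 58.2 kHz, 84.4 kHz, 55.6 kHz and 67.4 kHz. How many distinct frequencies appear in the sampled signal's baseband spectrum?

fs/2 = 9.6 kHz.
58.2 kHz mod fs = 0.6 kHz.
0.6 kHz ≤ fs/2 = 9.6 kHz, appears at 0.6 kHz.
84.4 kHz mod fs = 7.6 kHz.
7.6 kHz ≤ fs/2 = 9.6 kHz, appears at 7.6 kHz.
55.6 kHz mod fs = 17.2 kHz.
17.2 kHz > fs/2 = 9.6 kHz, folds to fs − 17.2 kHz = 2 kHz.
67.4 kHz mod fs = 9.8 kHz.
9.8 kHz > fs/2 = 9.6 kHz, folds to fs − 9.8 kHz = 9.4 kHz.
Distinct values: {0.6 kHz, 2 kHz, 7.6 kHz, 9.4 kHz} → 4.

4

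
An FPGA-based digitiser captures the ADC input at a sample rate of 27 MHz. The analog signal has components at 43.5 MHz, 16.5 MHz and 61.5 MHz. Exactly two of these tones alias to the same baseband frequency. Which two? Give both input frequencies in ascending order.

16.5 MHz, 43.5 MHz

fs/2 = 13.5 MHz.
43.5 MHz mod fs = 16.5 MHz.
16.5 MHz > fs/2 = 13.5 MHz, folds to fs − 16.5 MHz = 10.5 MHz.
16.5 MHz > fs/2 = 13.5 MHz, folds to fs − 16.5 MHz = 10.5 MHz.
61.5 MHz mod fs = 7.5 MHz.
7.5 MHz ≤ fs/2 = 13.5 MHz, appears at 7.5 MHz.
16.5 MHz and 43.5 MHz both map to 10.5 MHz.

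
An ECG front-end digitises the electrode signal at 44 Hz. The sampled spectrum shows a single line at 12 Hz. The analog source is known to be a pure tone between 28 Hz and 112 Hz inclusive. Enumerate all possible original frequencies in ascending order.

Frequencies that alias to 12 Hz are k·fs ± 12 Hz for integer k ≥ 0.
k=0: 12 Hz.
k=1: 32 Hz, 56 Hz.
k=2: 76 Hz, 100 Hz.
k=3: 120 Hz, 144 Hz.
Within [28 Hz, 112 Hz]: 32 Hz, 56 Hz, 76 Hz, 100 Hz.

32 Hz, 56 Hz, 76 Hz, 100 Hz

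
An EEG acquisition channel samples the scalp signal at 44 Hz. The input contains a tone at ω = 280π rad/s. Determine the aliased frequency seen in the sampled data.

ω = 280π rad/s → f = ω/(2π) = 140 Hz.
140 Hz mod fs = 8 Hz.
8 Hz ≤ fs/2 = 22 Hz, appears at 8 Hz.

8 Hz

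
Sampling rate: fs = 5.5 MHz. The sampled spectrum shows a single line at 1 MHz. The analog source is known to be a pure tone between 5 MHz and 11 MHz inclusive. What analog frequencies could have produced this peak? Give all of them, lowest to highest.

6.5 MHz, 10 MHz

Frequencies that alias to 1 MHz are k·fs ± 1 MHz for integer k ≥ 0.
k=0: 1 MHz.
k=1: 4.5 MHz, 6.5 MHz.
k=2: 10 MHz, 12 MHz.
k=3: 15.5 MHz, 17.5 MHz.
Within [5 MHz, 11 MHz]: 6.5 MHz, 10 MHz.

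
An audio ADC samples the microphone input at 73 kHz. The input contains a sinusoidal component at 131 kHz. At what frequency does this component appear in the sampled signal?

131 kHz mod fs = 58 kHz.
58 kHz > fs/2 = 36.5 kHz, folds to fs − 58 kHz = 15 kHz.

15 kHz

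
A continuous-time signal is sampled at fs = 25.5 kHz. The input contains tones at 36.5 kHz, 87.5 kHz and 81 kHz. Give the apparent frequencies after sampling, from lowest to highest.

fs/2 = 12.75 kHz.
36.5 kHz mod fs = 11 kHz.
11 kHz ≤ fs/2 = 12.75 kHz, appears at 11 kHz.
87.5 kHz mod fs = 11 kHz.
11 kHz ≤ fs/2 = 12.75 kHz, appears at 11 kHz.
81 kHz mod fs = 4.5 kHz.
4.5 kHz ≤ fs/2 = 12.75 kHz, appears at 4.5 kHz.
Distinct values: {4.5 kHz, 11 kHz}.

4.5 kHz, 11 kHz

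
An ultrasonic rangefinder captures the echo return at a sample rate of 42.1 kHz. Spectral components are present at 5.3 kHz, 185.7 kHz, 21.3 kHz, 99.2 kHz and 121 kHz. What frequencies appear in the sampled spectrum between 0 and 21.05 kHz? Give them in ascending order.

5.3 kHz, 15 kHz, 17.3 kHz, 20.8 kHz

fs/2 = 21.05 kHz.
5.3 kHz ≤ fs/2 = 21.05 kHz, passes unchanged.
185.7 kHz mod fs = 17.3 kHz.
17.3 kHz ≤ fs/2 = 21.05 kHz, appears at 17.3 kHz.
21.3 kHz > fs/2 = 21.05 kHz, folds to fs − 21.3 kHz = 20.8 kHz.
99.2 kHz mod fs = 15 kHz.
15 kHz ≤ fs/2 = 21.05 kHz, appears at 15 kHz.
121 kHz mod fs = 36.8 kHz.
36.8 kHz > fs/2 = 21.05 kHz, folds to fs − 36.8 kHz = 5.3 kHz.
Distinct values: {5.3 kHz, 15 kHz, 17.3 kHz, 20.8 kHz}.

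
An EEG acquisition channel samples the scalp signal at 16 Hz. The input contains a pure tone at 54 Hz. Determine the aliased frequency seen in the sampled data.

6 Hz

54 Hz mod fs = 6 Hz.
6 Hz ≤ fs/2 = 8 Hz, appears at 6 Hz.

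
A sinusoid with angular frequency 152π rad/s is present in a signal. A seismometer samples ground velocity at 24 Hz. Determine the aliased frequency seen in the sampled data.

4 Hz

ω = 152π rad/s → f = ω/(2π) = 76 Hz.
76 Hz mod fs = 4 Hz.
4 Hz ≤ fs/2 = 12 Hz, appears at 4 Hz.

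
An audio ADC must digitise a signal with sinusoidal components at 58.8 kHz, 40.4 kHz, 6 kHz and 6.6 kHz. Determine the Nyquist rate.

Highest-frequency component: 58.8 kHz.
Nyquist rate = 2 × 58.8 kHz = 117.6 kHz.

117.6 kHz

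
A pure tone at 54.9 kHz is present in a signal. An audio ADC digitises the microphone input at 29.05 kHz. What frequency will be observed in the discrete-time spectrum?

54.9 kHz mod fs = 25.85 kHz.
25.85 kHz > fs/2 = 14.525 kHz, folds to fs − 25.85 kHz = 3.2 kHz.

3.2 kHz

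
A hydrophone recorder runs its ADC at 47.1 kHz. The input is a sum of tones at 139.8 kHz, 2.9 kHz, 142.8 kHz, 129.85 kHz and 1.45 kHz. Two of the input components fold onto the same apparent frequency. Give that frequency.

1.5 kHz

fs/2 = 23.55 kHz.
139.8 kHz mod fs = 45.6 kHz.
45.6 kHz > fs/2 = 23.55 kHz, folds to fs − 45.6 kHz = 1.5 kHz.
2.9 kHz ≤ fs/2 = 23.55 kHz, passes unchanged.
142.8 kHz mod fs = 1.5 kHz.
1.5 kHz ≤ fs/2 = 23.55 kHz, appears at 1.5 kHz.
129.85 kHz mod fs = 35.65 kHz.
35.65 kHz > fs/2 = 23.55 kHz, folds to fs − 35.65 kHz = 11.45 kHz.
1.45 kHz ≤ fs/2 = 23.55 kHz, passes unchanged.
139.8 kHz and 142.8 kHz both map to 1.5 kHz.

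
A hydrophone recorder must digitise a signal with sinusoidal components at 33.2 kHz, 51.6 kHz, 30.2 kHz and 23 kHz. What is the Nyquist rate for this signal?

Highest-frequency component: 51.6 kHz.
Nyquist rate = 2 × 51.6 kHz = 103.2 kHz.

103.2 kHz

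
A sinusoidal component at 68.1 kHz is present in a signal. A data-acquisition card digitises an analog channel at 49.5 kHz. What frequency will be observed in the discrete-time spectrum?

18.6 kHz

68.1 kHz mod fs = 18.6 kHz.
18.6 kHz ≤ fs/2 = 24.75 kHz, appears at 18.6 kHz.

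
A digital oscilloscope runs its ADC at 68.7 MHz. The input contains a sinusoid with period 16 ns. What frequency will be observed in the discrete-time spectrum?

6.2 MHz

T = 16 ns → f = 1/T = 62.5 MHz.
62.5 MHz > fs/2 = 34.35 MHz, folds to fs − 62.5 MHz = 6.2 MHz.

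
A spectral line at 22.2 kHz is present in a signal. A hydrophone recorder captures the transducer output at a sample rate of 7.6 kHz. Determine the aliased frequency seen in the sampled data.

0.6 kHz

22.2 kHz mod fs = 7 kHz.
7 kHz > fs/2 = 3.8 kHz, folds to fs − 7 kHz = 0.6 kHz.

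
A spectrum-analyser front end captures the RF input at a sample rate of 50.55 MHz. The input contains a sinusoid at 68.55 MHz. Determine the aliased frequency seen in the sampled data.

68.55 MHz mod fs = 18 MHz.
18 MHz ≤ fs/2 = 25.275 MHz, appears at 18 MHz.

18 MHz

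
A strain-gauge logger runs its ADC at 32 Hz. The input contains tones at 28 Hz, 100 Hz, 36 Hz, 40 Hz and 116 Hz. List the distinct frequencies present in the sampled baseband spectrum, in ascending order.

fs/2 = 16 Hz.
28 Hz > fs/2 = 16 Hz, folds to fs − 28 Hz = 4 Hz.
100 Hz mod fs = 4 Hz.
4 Hz ≤ fs/2 = 16 Hz, appears at 4 Hz.
36 Hz mod fs = 4 Hz.
4 Hz ≤ fs/2 = 16 Hz, appears at 4 Hz.
40 Hz mod fs = 8 Hz.
8 Hz ≤ fs/2 = 16 Hz, appears at 8 Hz.
116 Hz mod fs = 20 Hz.
20 Hz > fs/2 = 16 Hz, folds to fs − 20 Hz = 12 Hz.
Distinct values: {4 Hz, 8 Hz, 12 Hz}.

4 Hz, 8 Hz, 12 Hz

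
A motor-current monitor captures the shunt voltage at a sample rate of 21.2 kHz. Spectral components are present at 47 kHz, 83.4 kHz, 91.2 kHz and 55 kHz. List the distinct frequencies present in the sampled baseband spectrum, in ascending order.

fs/2 = 10.6 kHz.
47 kHz mod fs = 4.6 kHz.
4.6 kHz ≤ fs/2 = 10.6 kHz, appears at 4.6 kHz.
83.4 kHz mod fs = 19.8 kHz.
19.8 kHz > fs/2 = 10.6 kHz, folds to fs − 19.8 kHz = 1.4 kHz.
91.2 kHz mod fs = 6.4 kHz.
6.4 kHz ≤ fs/2 = 10.6 kHz, appears at 6.4 kHz.
55 kHz mod fs = 12.6 kHz.
12.6 kHz > fs/2 = 10.6 kHz, folds to fs − 12.6 kHz = 8.6 kHz.
Distinct values: {1.4 kHz, 4.6 kHz, 6.4 kHz, 8.6 kHz}.

1.4 kHz, 4.6 kHz, 6.4 kHz, 8.6 kHz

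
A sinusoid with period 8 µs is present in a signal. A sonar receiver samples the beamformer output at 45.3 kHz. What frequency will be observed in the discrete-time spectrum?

10.9 kHz

T = 8 µs → f = 1/T = 125 kHz.
125 kHz mod fs = 34.4 kHz.
34.4 kHz > fs/2 = 22.65 kHz, folds to fs − 34.4 kHz = 10.9 kHz.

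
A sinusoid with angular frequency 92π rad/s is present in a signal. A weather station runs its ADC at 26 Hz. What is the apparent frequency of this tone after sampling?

6 Hz

ω = 92π rad/s → f = ω/(2π) = 46 Hz.
46 Hz mod fs = 20 Hz.
20 Hz > fs/2 = 13 Hz, folds to fs − 20 Hz = 6 Hz.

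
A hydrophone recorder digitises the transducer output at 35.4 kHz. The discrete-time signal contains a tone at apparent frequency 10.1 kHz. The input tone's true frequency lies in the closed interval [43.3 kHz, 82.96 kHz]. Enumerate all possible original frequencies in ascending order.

45.5 kHz, 60.7 kHz, 80.9 kHz

Frequencies that alias to 10.1 kHz are k·fs ± 10.1 kHz for integer k ≥ 0.
k=0: 10.1 kHz.
k=1: 25.3 kHz, 45.5 kHz.
k=2: 60.7 kHz, 80.9 kHz.
k=3: 96.1 kHz, 116.3 kHz.
Within [43.3 kHz, 82.96 kHz]: 45.5 kHz, 60.7 kHz, 80.9 kHz.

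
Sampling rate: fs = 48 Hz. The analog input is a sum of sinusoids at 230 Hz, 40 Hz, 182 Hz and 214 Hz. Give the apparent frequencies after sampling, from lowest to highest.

fs/2 = 24 Hz.
230 Hz mod fs = 38 Hz.
38 Hz > fs/2 = 24 Hz, folds to fs − 38 Hz = 10 Hz.
40 Hz > fs/2 = 24 Hz, folds to fs − 40 Hz = 8 Hz.
182 Hz mod fs = 38 Hz.
38 Hz > fs/2 = 24 Hz, folds to fs − 38 Hz = 10 Hz.
214 Hz mod fs = 22 Hz.
22 Hz ≤ fs/2 = 24 Hz, appears at 22 Hz.
Distinct values: {8 Hz, 10 Hz, 22 Hz}.

8 Hz, 10 Hz, 22 Hz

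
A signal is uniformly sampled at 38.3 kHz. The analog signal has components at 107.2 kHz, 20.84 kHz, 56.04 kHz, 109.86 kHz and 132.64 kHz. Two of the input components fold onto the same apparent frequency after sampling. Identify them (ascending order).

fs/2 = 19.15 kHz.
107.2 kHz mod fs = 30.6 kHz.
30.6 kHz > fs/2 = 19.15 kHz, folds to fs − 30.6 kHz = 7.7 kHz.
20.84 kHz > fs/2 = 19.15 kHz, folds to fs − 20.84 kHz = 17.46 kHz.
56.04 kHz mod fs = 17.74 kHz.
17.74 kHz ≤ fs/2 = 19.15 kHz, appears at 17.74 kHz.
109.86 kHz mod fs = 33.26 kHz.
33.26 kHz > fs/2 = 19.15 kHz, folds to fs − 33.26 kHz = 5.04 kHz.
132.64 kHz mod fs = 17.74 kHz.
17.74 kHz ≤ fs/2 = 19.15 kHz, appears at 17.74 kHz.
56.04 kHz and 132.64 kHz both map to 17.74 kHz.

56.04 kHz, 132.64 kHz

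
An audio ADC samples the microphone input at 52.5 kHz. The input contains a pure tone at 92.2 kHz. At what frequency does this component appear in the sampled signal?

12.8 kHz

92.2 kHz mod fs = 39.7 kHz.
39.7 kHz > fs/2 = 26.25 kHz, folds to fs − 39.7 kHz = 12.8 kHz.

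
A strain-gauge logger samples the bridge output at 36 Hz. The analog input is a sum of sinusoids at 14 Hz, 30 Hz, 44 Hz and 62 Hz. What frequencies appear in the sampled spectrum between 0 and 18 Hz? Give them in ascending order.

fs/2 = 18 Hz.
14 Hz ≤ fs/2 = 18 Hz, passes unchanged.
30 Hz > fs/2 = 18 Hz, folds to fs − 30 Hz = 6 Hz.
44 Hz mod fs = 8 Hz.
8 Hz ≤ fs/2 = 18 Hz, appears at 8 Hz.
62 Hz mod fs = 26 Hz.
26 Hz > fs/2 = 18 Hz, folds to fs − 26 Hz = 10 Hz.
Distinct values: {6 Hz, 8 Hz, 10 Hz, 14 Hz}.

6 Hz, 8 Hz, 10 Hz, 14 Hz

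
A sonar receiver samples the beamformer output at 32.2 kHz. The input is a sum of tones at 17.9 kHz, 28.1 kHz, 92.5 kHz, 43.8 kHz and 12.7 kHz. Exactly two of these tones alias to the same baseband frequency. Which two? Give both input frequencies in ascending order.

fs/2 = 16.1 kHz.
17.9 kHz > fs/2 = 16.1 kHz, folds to fs − 17.9 kHz = 14.3 kHz.
28.1 kHz > fs/2 = 16.1 kHz, folds to fs − 28.1 kHz = 4.1 kHz.
92.5 kHz mod fs = 28.1 kHz.
28.1 kHz > fs/2 = 16.1 kHz, folds to fs − 28.1 kHz = 4.1 kHz.
43.8 kHz mod fs = 11.6 kHz.
11.6 kHz ≤ fs/2 = 16.1 kHz, appears at 11.6 kHz.
12.7 kHz ≤ fs/2 = 16.1 kHz, passes unchanged.
28.1 kHz and 92.5 kHz both map to 4.1 kHz.

28.1 kHz, 92.5 kHz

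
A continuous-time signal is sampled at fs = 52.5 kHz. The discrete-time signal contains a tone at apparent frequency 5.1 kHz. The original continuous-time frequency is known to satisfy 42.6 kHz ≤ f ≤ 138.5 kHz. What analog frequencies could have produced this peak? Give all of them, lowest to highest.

Frequencies that alias to 5.1 kHz are k·fs ± 5.1 kHz for integer k ≥ 0.
k=0: 5.1 kHz.
k=1: 47.4 kHz, 57.6 kHz.
k=2: 99.9 kHz, 110.1 kHz.
k=3: 152.4 kHz, 162.6 kHz.
Within [42.6 kHz, 138.5 kHz]: 47.4 kHz, 57.6 kHz, 99.9 kHz, 110.1 kHz.

47.4 kHz, 57.6 kHz, 99.9 kHz, 110.1 kHz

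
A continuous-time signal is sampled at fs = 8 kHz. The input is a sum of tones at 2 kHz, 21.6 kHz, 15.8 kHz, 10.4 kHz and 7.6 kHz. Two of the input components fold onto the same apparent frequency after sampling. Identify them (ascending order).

10.4 kHz, 21.6 kHz

fs/2 = 4 kHz.
2 kHz ≤ fs/2 = 4 kHz, passes unchanged.
21.6 kHz mod fs = 5.6 kHz.
5.6 kHz > fs/2 = 4 kHz, folds to fs − 5.6 kHz = 2.4 kHz.
15.8 kHz mod fs = 7.8 kHz.
7.8 kHz > fs/2 = 4 kHz, folds to fs − 7.8 kHz = 0.2 kHz.
10.4 kHz mod fs = 2.4 kHz.
2.4 kHz ≤ fs/2 = 4 kHz, appears at 2.4 kHz.
7.6 kHz > fs/2 = 4 kHz, folds to fs − 7.6 kHz = 0.4 kHz.
10.4 kHz and 21.6 kHz both map to 2.4 kHz.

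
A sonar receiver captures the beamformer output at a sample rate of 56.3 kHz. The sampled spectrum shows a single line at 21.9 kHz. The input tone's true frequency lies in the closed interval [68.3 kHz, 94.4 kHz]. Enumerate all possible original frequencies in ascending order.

78.2 kHz, 90.7 kHz

Frequencies that alias to 21.9 kHz are k·fs ± 21.9 kHz for integer k ≥ 0.
k=0: 21.9 kHz.
k=1: 34.4 kHz, 78.2 kHz.
k=2: 90.7 kHz, 134.5 kHz.
k=3: 147 kHz, 190.8 kHz.
Within [68.3 kHz, 94.4 kHz]: 78.2 kHz, 90.7 kHz.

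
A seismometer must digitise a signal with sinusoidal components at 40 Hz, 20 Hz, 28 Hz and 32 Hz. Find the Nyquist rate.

Highest-frequency component: 40 Hz.
Nyquist rate = 2 × 40 Hz = 80 Hz.

80 Hz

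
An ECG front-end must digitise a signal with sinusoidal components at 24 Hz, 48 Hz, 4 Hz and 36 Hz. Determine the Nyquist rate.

96 Hz

Highest-frequency component: 48 Hz.
Nyquist rate = 2 × 48 Hz = 96 Hz.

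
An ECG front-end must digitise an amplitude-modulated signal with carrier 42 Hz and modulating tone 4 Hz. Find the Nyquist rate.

AM sidebands sit at fc ± fm = 38 Hz and 46 Hz.
Highest-frequency component: 46 Hz.
Nyquist rate = 2 × 46 Hz = 92 Hz.

92 Hz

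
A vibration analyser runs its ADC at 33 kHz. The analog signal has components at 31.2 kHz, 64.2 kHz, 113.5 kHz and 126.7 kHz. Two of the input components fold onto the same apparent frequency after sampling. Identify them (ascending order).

fs/2 = 16.5 kHz.
31.2 kHz > fs/2 = 16.5 kHz, folds to fs − 31.2 kHz = 1.8 kHz.
64.2 kHz mod fs = 31.2 kHz.
31.2 kHz > fs/2 = 16.5 kHz, folds to fs − 31.2 kHz = 1.8 kHz.
113.5 kHz mod fs = 14.5 kHz.
14.5 kHz ≤ fs/2 = 16.5 kHz, appears at 14.5 kHz.
126.7 kHz mod fs = 27.7 kHz.
27.7 kHz > fs/2 = 16.5 kHz, folds to fs − 27.7 kHz = 5.3 kHz.
31.2 kHz and 64.2 kHz both map to 1.8 kHz.

31.2 kHz, 64.2 kHz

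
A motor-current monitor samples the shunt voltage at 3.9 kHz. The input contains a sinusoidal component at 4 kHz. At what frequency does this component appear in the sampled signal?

4 kHz mod fs = 0.1 kHz.
0.1 kHz ≤ fs/2 = 1.95 kHz, appears at 0.1 kHz.

0.1 kHz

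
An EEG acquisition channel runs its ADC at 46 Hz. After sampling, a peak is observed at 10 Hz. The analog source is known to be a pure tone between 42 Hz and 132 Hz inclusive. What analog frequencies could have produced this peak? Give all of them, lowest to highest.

56 Hz, 82 Hz, 102 Hz, 128 Hz

Frequencies that alias to 10 Hz are k·fs ± 10 Hz for integer k ≥ 0.
k=0: 10 Hz.
k=1: 36 Hz, 56 Hz.
k=2: 82 Hz, 102 Hz.
k=3: 128 Hz, 148 Hz.
k=4: 174 Hz, 194 Hz.
Within [42 Hz, 132 Hz]: 56 Hz, 82 Hz, 102 Hz, 128 Hz.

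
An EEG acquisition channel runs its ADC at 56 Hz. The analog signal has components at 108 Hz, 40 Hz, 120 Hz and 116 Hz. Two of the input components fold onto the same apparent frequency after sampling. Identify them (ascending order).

108 Hz, 116 Hz

fs/2 = 28 Hz.
108 Hz mod fs = 52 Hz.
52 Hz > fs/2 = 28 Hz, folds to fs − 52 Hz = 4 Hz.
40 Hz > fs/2 = 28 Hz, folds to fs − 40 Hz = 16 Hz.
120 Hz mod fs = 8 Hz.
8 Hz ≤ fs/2 = 28 Hz, appears at 8 Hz.
116 Hz mod fs = 4 Hz.
4 Hz ≤ fs/2 = 28 Hz, appears at 4 Hz.
108 Hz and 116 Hz both map to 4 Hz.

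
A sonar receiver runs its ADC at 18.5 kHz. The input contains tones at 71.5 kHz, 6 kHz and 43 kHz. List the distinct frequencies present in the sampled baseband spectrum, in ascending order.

fs/2 = 9.25 kHz.
71.5 kHz mod fs = 16 kHz.
16 kHz > fs/2 = 9.25 kHz, folds to fs − 16 kHz = 2.5 kHz.
6 kHz ≤ fs/2 = 9.25 kHz, passes unchanged.
43 kHz mod fs = 6 kHz.
6 kHz ≤ fs/2 = 9.25 kHz, appears at 6 kHz.
Distinct values: {2.5 kHz, 6 kHz}.

2.5 kHz, 6 kHz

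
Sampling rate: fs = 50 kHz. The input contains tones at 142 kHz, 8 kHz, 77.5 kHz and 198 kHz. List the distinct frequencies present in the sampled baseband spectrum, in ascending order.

fs/2 = 25 kHz.
142 kHz mod fs = 42 kHz.
42 kHz > fs/2 = 25 kHz, folds to fs − 42 kHz = 8 kHz.
8 kHz ≤ fs/2 = 25 kHz, passes unchanged.
77.5 kHz mod fs = 27.5 kHz.
27.5 kHz > fs/2 = 25 kHz, folds to fs − 27.5 kHz = 22.5 kHz.
198 kHz mod fs = 48 kHz.
48 kHz > fs/2 = 25 kHz, folds to fs − 48 kHz = 2 kHz.
Distinct values: {2 kHz, 8 kHz, 22.5 kHz}.

2 kHz, 8 kHz, 22.5 kHz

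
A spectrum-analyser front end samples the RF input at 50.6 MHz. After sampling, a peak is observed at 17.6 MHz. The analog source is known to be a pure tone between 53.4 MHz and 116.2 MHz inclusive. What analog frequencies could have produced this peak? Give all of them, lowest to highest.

Frequencies that alias to 17.6 MHz are k·fs ± 17.6 MHz for integer k ≥ 0.
k=0: 17.6 MHz.
k=1: 33 MHz, 68.2 MHz.
k=2: 83.6 MHz, 118.8 MHz.
k=3: 134.2 MHz, 169.4 MHz.
Within [53.4 MHz, 116.2 MHz]: 68.2 MHz, 83.6 MHz.

68.2 MHz, 83.6 MHz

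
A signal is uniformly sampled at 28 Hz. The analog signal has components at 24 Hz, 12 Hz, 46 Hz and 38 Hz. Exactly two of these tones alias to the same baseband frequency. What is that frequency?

10 Hz

fs/2 = 14 Hz.
24 Hz > fs/2 = 14 Hz, folds to fs − 24 Hz = 4 Hz.
12 Hz ≤ fs/2 = 14 Hz, passes unchanged.
46 Hz mod fs = 18 Hz.
18 Hz > fs/2 = 14 Hz, folds to fs − 18 Hz = 10 Hz.
38 Hz mod fs = 10 Hz.
10 Hz ≤ fs/2 = 14 Hz, appears at 10 Hz.
38 Hz and 46 Hz both map to 10 Hz.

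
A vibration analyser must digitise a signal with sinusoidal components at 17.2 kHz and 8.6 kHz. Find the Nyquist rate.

Highest-frequency component: 17.2 kHz.
Nyquist rate = 2 × 17.2 kHz = 34.4 kHz.

34.4 kHz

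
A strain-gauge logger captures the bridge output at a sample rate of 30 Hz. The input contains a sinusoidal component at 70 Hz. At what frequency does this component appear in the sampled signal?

70 Hz mod fs = 10 Hz.
10 Hz ≤ fs/2 = 15 Hz, appears at 10 Hz.

10 Hz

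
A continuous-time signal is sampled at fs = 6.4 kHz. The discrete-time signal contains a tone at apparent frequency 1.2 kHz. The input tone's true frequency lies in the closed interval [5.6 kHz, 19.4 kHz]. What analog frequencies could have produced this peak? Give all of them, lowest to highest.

Frequencies that alias to 1.2 kHz are k·fs ± 1.2 kHz for integer k ≥ 0.
k=0: 1.2 kHz.
k=1: 5.2 kHz, 7.6 kHz.
k=2: 11.6 kHz, 14 kHz.
k=3: 18 kHz, 20.4 kHz.
k=4: 24.4 kHz, 26.8 kHz.
Within [5.6 kHz, 19.4 kHz]: 7.6 kHz, 11.6 kHz, 14 kHz, 18 kHz.

7.6 kHz, 11.6 kHz, 14 kHz, 18 kHz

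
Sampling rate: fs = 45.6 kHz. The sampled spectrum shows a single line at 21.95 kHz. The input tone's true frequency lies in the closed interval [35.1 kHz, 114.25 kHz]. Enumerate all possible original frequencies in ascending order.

67.55 kHz, 69.25 kHz, 113.15 kHz

Frequencies that alias to 21.95 kHz are k·fs ± 21.95 kHz for integer k ≥ 0.
k=0: 21.95 kHz.
k=1: 23.65 kHz, 67.55 kHz.
k=2: 69.25 kHz, 113.15 kHz.
k=3: 114.85 kHz, 158.75 kHz.
Within [35.1 kHz, 114.25 kHz]: 67.55 kHz, 69.25 kHz, 113.15 kHz.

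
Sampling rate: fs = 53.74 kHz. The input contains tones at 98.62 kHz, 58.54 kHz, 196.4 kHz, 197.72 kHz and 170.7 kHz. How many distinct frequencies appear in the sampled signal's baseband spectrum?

fs/2 = 26.87 kHz.
98.62 kHz mod fs = 44.88 kHz.
44.88 kHz > fs/2 = 26.87 kHz, folds to fs − 44.88 kHz = 8.86 kHz.
58.54 kHz mod fs = 4.8 kHz.
4.8 kHz ≤ fs/2 = 26.87 kHz, appears at 4.8 kHz.
196.4 kHz mod fs = 35.18 kHz.
35.18 kHz > fs/2 = 26.87 kHz, folds to fs − 35.18 kHz = 18.56 kHz.
197.72 kHz mod fs = 36.5 kHz.
36.5 kHz > fs/2 = 26.87 kHz, folds to fs − 36.5 kHz = 17.24 kHz.
170.7 kHz mod fs = 9.48 kHz.
9.48 kHz ≤ fs/2 = 26.87 kHz, appears at 9.48 kHz.
Distinct values: {4.8 kHz, 8.86 kHz, 9.48 kHz, 17.24 kHz, 18.56 kHz} → 5.

5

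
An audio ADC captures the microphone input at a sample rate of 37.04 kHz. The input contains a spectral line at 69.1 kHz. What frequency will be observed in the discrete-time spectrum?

4.98 kHz

69.1 kHz mod fs = 32.06 kHz.
32.06 kHz > fs/2 = 18.52 kHz, folds to fs − 32.06 kHz = 4.98 kHz.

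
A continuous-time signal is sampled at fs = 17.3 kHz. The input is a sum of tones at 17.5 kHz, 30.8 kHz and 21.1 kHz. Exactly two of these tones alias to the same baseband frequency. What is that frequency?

fs/2 = 8.65 kHz.
17.5 kHz mod fs = 0.2 kHz.
0.2 kHz ≤ fs/2 = 8.65 kHz, appears at 0.2 kHz.
30.8 kHz mod fs = 13.5 kHz.
13.5 kHz > fs/2 = 8.65 kHz, folds to fs − 13.5 kHz = 3.8 kHz.
21.1 kHz mod fs = 3.8 kHz.
3.8 kHz ≤ fs/2 = 8.65 kHz, appears at 3.8 kHz.
21.1 kHz and 30.8 kHz both map to 3.8 kHz.

3.8 kHz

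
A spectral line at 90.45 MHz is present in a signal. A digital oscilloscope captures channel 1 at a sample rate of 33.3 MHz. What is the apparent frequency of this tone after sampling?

90.45 MHz mod fs = 23.85 MHz.
23.85 MHz > fs/2 = 16.65 MHz, folds to fs − 23.85 MHz = 9.45 MHz.

9.45 MHz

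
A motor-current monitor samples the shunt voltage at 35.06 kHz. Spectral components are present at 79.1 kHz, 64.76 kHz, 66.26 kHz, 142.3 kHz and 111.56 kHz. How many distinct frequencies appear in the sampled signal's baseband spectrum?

fs/2 = 17.53 kHz.
79.1 kHz mod fs = 8.98 kHz.
8.98 kHz ≤ fs/2 = 17.53 kHz, appears at 8.98 kHz.
64.76 kHz mod fs = 29.7 kHz.
29.7 kHz > fs/2 = 17.53 kHz, folds to fs − 29.7 kHz = 5.36 kHz.
66.26 kHz mod fs = 31.2 kHz.
31.2 kHz > fs/2 = 17.53 kHz, folds to fs − 31.2 kHz = 3.86 kHz.
142.3 kHz mod fs = 2.06 kHz.
2.06 kHz ≤ fs/2 = 17.53 kHz, appears at 2.06 kHz.
111.56 kHz mod fs = 6.38 kHz.
6.38 kHz ≤ fs/2 = 17.53 kHz, appears at 6.38 kHz.
Distinct values: {2.06 kHz, 3.86 kHz, 5.36 kHz, 6.38 kHz, 8.98 kHz} → 5.

5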